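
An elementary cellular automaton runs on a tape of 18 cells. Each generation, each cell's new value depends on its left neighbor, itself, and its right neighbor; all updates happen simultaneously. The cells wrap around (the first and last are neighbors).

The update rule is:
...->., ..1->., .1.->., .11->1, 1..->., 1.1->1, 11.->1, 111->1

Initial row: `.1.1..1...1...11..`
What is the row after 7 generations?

..............11..

..1...........11..
..............11..
..............11..  (fixed point — unchanged through generation 7)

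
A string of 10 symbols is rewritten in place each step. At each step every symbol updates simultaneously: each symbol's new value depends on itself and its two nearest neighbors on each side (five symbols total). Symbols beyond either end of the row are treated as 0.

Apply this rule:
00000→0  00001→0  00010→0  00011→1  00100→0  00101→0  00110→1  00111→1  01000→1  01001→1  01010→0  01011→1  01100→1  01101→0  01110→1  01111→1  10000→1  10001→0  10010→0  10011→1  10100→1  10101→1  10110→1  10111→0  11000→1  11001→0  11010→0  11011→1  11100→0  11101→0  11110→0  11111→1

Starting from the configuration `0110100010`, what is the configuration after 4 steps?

1100110001
1101111000
1010100110
0010111111

0010111111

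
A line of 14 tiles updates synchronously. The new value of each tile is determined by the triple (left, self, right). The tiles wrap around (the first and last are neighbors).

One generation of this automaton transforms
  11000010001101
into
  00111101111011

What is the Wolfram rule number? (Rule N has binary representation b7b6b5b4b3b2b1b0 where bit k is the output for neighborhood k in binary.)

59

position 0: 111 → 0  (bit 7 = 0)
position 1: 110 → 0  (bit 6 = 0)
position 12: 101 → 1  (bit 5 = 1)
position 2: 100 → 1  (bit 4 = 1)
position 10: 011 → 1  (bit 3 = 1)
position 6: 010 → 0  (bit 2 = 0)
position 5: 001 → 1  (bit 1 = 1)
position 3: 000 → 1  (bit 0 = 1)
bits b7..b0 = 00111011 = 59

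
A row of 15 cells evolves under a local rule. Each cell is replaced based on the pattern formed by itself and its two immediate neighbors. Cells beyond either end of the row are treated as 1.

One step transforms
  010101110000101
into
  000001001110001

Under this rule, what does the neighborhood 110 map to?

0

At position 7 the neighborhood is 110; the next row has 0 there.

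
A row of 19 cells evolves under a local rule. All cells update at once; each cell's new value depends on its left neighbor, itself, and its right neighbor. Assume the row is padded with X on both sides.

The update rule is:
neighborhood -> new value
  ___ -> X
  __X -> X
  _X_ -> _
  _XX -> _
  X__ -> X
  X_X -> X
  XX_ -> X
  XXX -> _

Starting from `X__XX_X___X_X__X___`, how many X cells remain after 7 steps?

14

XXX_XX_XXX_X_XX_XXX
__XX_XX__XX_X_XX___
XX_XX_XXX_XX_X_XXXX
_XX_XX__XX_XX_X____
X_XX_XXX_XX_XX_XXXX
XX_XX__XX_XX_XX____
_XX_XXX_XX_XX_XXXXX
count of X: 14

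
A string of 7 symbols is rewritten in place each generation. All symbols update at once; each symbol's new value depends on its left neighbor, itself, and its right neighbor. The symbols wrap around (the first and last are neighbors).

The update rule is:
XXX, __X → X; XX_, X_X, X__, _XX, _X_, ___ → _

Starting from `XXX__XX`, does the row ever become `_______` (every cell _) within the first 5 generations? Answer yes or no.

XX__X_X
X__X___
__X___X
_X___X_
X___X__
generation 5 is X___X__, still not uniform _

no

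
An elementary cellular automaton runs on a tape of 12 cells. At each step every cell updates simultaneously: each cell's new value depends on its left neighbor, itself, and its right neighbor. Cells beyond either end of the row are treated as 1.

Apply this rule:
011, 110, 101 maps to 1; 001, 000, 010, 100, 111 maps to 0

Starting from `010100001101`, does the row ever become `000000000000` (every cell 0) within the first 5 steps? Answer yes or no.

no

101000001111
110000001000
010000000000
100000000000
100000000000
step 5 is 100000000000, still not uniform 0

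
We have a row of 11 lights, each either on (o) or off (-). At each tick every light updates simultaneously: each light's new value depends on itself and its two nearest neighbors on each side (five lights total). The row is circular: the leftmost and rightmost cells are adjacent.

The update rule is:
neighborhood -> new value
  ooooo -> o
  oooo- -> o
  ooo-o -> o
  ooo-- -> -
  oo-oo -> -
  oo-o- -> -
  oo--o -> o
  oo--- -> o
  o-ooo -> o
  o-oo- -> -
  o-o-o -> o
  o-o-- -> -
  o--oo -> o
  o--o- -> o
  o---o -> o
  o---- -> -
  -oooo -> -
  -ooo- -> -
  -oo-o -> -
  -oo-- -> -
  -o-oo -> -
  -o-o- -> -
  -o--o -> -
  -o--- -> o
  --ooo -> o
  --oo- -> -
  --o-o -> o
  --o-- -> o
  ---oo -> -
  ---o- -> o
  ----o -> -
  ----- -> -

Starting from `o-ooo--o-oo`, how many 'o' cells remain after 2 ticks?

5

o-o--ooo-o-
o---oo-o-o-
count of o: 5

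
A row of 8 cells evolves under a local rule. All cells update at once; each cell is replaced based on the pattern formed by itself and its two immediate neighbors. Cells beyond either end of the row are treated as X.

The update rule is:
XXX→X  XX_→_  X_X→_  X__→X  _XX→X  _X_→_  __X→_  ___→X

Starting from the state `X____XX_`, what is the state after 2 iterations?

_XXX_X__
_XX___X_

_XX___X_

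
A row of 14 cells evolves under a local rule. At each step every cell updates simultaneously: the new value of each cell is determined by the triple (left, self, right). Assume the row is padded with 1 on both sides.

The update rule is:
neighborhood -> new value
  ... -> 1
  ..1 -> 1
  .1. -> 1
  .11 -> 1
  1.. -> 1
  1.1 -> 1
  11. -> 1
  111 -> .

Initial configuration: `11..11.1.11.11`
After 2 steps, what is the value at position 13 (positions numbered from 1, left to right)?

.111111111111.
11..........11
position 13 holds 1

1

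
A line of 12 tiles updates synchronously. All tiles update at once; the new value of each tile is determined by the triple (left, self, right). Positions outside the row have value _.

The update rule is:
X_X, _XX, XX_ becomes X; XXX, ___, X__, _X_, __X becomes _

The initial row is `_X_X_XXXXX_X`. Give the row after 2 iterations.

__X_XX___XX_
___XXX___XX_

___XXX___XX_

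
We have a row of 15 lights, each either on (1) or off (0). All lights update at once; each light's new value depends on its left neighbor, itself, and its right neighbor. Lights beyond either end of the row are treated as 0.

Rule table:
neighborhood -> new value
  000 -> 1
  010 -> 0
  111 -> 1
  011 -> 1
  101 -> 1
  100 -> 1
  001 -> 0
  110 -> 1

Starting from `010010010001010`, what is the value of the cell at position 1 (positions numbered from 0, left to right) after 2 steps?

001001001100101
100100101110010
position 1 holds 0

0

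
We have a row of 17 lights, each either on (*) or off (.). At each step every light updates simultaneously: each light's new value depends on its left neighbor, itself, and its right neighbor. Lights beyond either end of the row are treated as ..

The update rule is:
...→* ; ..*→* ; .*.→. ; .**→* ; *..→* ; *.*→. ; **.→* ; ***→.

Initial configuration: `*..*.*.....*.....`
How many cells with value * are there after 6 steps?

13

.**...*****.*****
*******...*.*...*
*.....****...***.
.******..*****.**
**....****...*.**
*******..****..**
count of *: 13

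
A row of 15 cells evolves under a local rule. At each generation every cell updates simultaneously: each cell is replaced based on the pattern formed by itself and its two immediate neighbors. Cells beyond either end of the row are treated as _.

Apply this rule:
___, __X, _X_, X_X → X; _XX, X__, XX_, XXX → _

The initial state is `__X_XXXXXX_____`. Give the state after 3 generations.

XXXXX_______XXX

XXXX_______XXXX
_____XXXXXX____
XXXXX_______XXX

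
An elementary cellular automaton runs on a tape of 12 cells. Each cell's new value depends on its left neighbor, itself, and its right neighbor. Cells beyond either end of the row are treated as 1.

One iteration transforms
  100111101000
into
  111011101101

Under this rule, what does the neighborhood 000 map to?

0

At position 10 the neighborhood is 000; the next row has 0 there.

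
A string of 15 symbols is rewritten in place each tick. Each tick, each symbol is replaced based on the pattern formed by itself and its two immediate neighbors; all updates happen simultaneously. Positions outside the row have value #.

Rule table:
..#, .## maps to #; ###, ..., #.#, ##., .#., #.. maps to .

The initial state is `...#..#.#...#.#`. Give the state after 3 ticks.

..#..#.....#..#
.#..#.....#..##
...#.....#..##.

...#.....#..##.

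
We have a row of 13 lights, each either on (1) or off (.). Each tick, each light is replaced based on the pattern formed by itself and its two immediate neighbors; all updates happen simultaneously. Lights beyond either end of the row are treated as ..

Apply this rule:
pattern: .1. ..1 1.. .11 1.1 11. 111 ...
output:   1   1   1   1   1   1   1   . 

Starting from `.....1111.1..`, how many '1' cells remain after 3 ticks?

....11111111.
...1111111111
..11111111111
count of 1: 11

11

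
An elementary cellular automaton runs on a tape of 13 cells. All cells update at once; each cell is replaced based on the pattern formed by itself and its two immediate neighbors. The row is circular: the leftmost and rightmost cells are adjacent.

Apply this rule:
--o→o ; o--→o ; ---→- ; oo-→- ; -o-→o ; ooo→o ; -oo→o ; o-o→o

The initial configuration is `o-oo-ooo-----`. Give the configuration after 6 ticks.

oo-ooo-oooo-o

ooo-ooo-o---o
oo-ooo-ooo-oo
o-ooo-ooo-ooo
-ooo-ooo-oooo
ooo-ooo-oooo-
oo-ooo-oooo-o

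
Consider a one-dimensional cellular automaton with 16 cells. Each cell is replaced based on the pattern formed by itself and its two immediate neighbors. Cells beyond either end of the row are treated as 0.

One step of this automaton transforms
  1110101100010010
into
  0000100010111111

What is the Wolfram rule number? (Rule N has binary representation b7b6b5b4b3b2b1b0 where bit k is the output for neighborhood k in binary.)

22

position 1: 111 → 0  (bit 7 = 0)
position 2: 110 → 0  (bit 6 = 0)
position 3: 101 → 0  (bit 5 = 0)
position 8: 100 → 1  (bit 4 = 1)
position 0: 011 → 0  (bit 3 = 0)
position 4: 010 → 1  (bit 2 = 1)
position 10: 001 → 1  (bit 1 = 1)
position 9: 000 → 0  (bit 0 = 0)
bits b7..b0 = 00010110 = 22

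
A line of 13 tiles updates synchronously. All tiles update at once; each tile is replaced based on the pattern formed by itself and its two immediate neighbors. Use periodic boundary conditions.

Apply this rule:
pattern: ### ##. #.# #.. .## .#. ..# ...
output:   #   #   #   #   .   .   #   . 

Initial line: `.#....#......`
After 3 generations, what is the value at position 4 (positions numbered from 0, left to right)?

#

generation 1: #.#..#.#.....
generation 2: .#.##.#.#...#
generation 3: #.#.##.#.#.#.
position 4 holds #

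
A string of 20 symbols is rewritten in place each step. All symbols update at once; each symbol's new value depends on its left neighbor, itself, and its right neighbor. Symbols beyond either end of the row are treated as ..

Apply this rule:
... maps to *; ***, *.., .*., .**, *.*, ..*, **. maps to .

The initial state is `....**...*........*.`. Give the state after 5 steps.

***....*...******...

step 1: ***....*...******...
step 2: ....**...*........**
step 3: ***....*...******...  (repeats step 1; period 2)
step 5: ***....*...******...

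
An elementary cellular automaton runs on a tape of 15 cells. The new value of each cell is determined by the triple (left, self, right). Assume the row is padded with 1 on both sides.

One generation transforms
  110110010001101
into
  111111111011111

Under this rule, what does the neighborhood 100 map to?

At position 5 the neighborhood is 100; the next row has 1 there.

1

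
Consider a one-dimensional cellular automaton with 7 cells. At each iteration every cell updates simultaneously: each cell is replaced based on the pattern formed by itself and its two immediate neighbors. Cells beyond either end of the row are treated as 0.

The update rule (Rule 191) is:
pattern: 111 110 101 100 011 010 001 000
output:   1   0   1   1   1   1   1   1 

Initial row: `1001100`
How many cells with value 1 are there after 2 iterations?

1111011
1110110
count of 1: 5

5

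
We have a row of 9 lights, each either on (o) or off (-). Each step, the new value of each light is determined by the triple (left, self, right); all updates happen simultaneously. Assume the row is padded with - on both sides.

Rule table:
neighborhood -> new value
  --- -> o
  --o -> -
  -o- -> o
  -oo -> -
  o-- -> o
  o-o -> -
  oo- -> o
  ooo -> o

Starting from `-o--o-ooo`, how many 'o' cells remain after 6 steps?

5

-oo-o--oo
--o-oo--o
o-o--oo-o
o-oo--o-o
o--oo-o-o
oo--o-o-o
count of o: 5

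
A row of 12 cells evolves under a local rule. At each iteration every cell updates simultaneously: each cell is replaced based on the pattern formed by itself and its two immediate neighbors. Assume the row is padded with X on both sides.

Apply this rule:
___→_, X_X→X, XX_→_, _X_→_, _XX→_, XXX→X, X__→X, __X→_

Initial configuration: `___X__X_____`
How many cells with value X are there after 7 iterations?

X___X__X____
_X___X__X___
X_X___X__X__
_X_X___X__X_
X_X_X___X__X
_X_X_X___X__
X_X_X_X___X_
count of X: 5

5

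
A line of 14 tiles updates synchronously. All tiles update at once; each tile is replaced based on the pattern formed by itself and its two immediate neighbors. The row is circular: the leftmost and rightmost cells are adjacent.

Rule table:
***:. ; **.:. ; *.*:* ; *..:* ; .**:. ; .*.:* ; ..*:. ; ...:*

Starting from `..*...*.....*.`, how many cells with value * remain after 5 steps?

*.***.*****.**
.*...*.....*..
.***.*****.***
*...*.....*...
***.*****.***.
count of *: 11

11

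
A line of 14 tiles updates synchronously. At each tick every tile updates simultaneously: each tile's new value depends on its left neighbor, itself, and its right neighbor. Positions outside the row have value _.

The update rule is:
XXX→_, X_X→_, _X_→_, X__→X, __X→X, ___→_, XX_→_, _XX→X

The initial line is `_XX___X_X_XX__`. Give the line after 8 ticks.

XX_X_X____X_X_
X_____X__X___X
_X___X_XX_X_X_
X_X_X__X_____X
_____XX_X___X_
____XX___X_X_X
___XX_X_X_____
__XX_____X____

__XX_____X____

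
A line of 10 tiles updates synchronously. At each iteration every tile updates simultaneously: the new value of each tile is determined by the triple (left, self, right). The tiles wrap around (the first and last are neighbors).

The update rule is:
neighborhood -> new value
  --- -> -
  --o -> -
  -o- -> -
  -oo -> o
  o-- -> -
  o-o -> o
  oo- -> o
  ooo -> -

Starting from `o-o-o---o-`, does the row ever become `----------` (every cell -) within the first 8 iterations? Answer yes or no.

yes

-o-o-----o
o-o-------
-o--------
----------
all cells are - at iteration 4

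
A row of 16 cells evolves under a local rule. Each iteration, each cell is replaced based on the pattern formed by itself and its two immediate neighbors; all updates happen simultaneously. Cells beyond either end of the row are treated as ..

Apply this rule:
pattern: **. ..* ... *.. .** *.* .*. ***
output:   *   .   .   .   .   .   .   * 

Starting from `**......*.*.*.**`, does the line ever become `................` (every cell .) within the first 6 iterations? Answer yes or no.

yes

iteration 1: .*.............*
iteration 2: ................
all cells are . at iteration 2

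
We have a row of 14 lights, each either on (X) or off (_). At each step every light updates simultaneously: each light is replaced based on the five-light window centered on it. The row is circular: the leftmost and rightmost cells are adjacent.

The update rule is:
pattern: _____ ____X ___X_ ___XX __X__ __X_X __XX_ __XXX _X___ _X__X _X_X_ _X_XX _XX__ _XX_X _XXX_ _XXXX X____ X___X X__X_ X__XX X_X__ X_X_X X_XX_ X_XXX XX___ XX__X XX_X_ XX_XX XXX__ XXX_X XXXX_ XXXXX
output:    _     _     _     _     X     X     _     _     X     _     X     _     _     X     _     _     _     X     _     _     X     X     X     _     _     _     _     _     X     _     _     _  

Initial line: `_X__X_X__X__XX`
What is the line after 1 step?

_X__XXX__X___X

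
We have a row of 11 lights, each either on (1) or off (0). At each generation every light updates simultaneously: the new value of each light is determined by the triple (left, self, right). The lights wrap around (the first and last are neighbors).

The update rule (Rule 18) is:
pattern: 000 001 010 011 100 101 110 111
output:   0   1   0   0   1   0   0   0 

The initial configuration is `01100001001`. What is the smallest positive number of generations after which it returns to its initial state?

11

00010010110
00101100001
11000010010
00100101100
01011000010
10000100101
01001011000
10110000100
00001001011
10010110000
01100001001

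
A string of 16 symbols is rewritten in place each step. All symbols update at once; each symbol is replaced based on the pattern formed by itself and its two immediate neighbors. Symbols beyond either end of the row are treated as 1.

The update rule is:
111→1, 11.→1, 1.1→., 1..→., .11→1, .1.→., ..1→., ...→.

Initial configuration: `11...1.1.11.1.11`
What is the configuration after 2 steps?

step 1: 11.......11...11
step 2: 11.......11...11

11.......11...11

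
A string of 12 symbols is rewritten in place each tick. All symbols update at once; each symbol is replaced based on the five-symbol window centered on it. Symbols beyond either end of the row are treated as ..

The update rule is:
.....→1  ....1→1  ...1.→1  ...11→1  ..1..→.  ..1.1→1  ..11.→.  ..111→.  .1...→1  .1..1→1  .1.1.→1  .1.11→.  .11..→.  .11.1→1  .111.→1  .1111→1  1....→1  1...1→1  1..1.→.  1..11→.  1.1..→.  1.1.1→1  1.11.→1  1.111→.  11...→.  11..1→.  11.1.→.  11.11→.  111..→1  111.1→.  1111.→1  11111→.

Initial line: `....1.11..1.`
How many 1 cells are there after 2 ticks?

11111.1....1
.1.1...1111.
count of 1: 6

6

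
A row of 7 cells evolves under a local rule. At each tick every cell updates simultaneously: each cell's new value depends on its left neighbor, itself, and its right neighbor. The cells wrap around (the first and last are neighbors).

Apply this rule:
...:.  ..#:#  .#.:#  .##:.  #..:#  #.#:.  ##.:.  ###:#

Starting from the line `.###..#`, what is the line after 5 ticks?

..#.###
###..#.
.#.###.
##..#.#
#.###..

#.###..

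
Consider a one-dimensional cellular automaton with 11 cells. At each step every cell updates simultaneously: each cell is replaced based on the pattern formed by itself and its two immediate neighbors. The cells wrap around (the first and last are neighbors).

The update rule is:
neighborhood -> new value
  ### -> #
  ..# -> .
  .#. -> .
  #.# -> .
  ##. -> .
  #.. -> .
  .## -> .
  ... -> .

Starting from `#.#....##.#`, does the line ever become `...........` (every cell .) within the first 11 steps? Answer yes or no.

step 1: ...........
all cells are . at step 1

yes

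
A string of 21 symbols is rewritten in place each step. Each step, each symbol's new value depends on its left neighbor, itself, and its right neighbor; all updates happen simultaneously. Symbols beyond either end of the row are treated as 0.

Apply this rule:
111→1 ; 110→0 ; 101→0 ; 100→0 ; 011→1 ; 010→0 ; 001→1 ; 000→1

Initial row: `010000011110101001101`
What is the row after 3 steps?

100111111100000011000
001111111001111110011
111111110011111100110

111111110011111100110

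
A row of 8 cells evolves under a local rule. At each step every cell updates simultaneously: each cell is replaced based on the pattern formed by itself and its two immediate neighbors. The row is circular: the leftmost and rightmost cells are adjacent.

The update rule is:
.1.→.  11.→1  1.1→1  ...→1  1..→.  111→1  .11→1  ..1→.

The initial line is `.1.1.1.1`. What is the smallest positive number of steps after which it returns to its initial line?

1.1.1.1.
.1.1.1.1

2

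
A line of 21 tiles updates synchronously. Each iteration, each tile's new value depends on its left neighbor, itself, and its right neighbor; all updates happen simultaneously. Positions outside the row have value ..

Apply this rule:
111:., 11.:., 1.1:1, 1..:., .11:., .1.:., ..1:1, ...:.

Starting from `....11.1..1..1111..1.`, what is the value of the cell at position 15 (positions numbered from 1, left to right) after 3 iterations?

.

iteration 1: ...1..1..1..1.....1..
iteration 2: ..1..1..1..1.....1...
iteration 3: .1..1..1..1.....1....
position 15 holds .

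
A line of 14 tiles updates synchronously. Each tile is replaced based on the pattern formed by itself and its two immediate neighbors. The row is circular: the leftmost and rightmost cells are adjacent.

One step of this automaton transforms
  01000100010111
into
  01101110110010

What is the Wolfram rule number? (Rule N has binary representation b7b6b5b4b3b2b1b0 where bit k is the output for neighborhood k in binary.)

150

position 12: 111 → 1  (bit 7 = 1)
position 13: 110 → 0  (bit 6 = 0)
position 0: 101 → 0  (bit 5 = 0)
position 2: 100 → 1  (bit 4 = 1)
position 11: 011 → 0  (bit 3 = 0)
position 1: 010 → 1  (bit 2 = 1)
position 4: 001 → 1  (bit 1 = 1)
position 3: 000 → 0  (bit 0 = 0)
bits b7..b0 = 10010110 = 150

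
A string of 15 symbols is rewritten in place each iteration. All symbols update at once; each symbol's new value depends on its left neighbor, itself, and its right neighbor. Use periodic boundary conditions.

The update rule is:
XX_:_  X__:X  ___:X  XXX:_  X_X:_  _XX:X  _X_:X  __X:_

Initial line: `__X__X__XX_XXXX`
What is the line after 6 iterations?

X_X__X__XX_XXX_

X_XX_XX_X__X___
X_X__X__XX_XXX_
X_XX_XX_X__X___  (repeats iteration 1; period 2)
iteration 6: X_X__X__XX_XXX_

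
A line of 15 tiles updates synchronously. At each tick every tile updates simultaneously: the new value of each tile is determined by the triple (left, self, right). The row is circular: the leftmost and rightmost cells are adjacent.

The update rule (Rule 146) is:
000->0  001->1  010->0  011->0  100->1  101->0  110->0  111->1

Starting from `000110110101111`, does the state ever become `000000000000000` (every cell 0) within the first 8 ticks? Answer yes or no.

yes

101000000000110
000100000001000
001010000010100
010001000100010
101010101010101
000000000000000
all cells are 0 at tick 6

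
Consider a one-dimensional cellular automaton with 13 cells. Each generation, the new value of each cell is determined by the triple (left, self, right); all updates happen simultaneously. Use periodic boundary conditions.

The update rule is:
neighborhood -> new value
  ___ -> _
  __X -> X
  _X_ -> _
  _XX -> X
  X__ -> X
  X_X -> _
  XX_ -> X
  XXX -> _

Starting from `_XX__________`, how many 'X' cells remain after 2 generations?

XXXX_________
X__XX_______X
count of X: 4

4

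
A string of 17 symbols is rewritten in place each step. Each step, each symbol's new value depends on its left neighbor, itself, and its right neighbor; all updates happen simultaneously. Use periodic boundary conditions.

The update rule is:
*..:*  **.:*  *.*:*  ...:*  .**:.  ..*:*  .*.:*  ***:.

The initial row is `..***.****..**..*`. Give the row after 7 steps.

**..**...***.****
.***.****..**....
*..**...***.*****
***.****..**.....
..**...***.******
**.****..**.....*
.**...***.******.

.**...***.******.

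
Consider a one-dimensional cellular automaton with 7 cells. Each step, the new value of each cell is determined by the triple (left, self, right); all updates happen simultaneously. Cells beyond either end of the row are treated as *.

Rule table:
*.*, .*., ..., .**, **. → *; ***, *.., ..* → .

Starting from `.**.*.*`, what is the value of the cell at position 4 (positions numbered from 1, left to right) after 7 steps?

.

*******
.......
.*****.
**...**
.*.*.*.
*******  (repeats step 1; period 5)
step 7: .......
position 4 holds .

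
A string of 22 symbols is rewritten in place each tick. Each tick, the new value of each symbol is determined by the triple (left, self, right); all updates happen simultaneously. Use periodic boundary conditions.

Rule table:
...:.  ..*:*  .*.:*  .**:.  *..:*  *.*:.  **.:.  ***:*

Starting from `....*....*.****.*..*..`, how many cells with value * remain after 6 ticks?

...***..**..**..*****.
..*.*.**..**..**.***.*
***.*...**..**....*..*
**..**.*..**..*..****.
..**...***..*****.**..
.*..*.*.*.**.***....*.
count of *: 10

10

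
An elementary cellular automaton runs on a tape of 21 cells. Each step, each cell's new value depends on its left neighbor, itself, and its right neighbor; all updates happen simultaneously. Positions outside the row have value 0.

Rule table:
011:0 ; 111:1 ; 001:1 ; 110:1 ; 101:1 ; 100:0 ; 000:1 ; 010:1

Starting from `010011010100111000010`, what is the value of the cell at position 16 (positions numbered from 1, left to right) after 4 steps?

110101111101011011110
011110111111101101110
101111011111110110110
110111101111111011010
position 16 holds 0

0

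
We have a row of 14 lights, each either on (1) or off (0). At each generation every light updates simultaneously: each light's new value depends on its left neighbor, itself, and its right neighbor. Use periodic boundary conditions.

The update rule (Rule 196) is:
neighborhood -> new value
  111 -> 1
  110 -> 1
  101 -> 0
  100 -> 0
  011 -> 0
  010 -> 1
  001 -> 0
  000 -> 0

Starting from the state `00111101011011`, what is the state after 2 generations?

00001101001001

00011101001001
00001101001001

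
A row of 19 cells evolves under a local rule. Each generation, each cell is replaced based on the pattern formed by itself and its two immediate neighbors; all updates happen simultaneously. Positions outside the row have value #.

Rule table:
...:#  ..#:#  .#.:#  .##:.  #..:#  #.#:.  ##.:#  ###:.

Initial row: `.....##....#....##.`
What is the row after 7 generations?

#####.##########.#.
....#..........#.#.
################.#.
...............#.#.
################.#.  (repeats generation 3; period 2)
generation 7: ################.#.

################.#.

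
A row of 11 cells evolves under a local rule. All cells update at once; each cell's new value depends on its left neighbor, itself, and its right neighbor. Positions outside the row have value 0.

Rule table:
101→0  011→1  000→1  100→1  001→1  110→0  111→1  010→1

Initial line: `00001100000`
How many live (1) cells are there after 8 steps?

6

11111011111
11110011110
11101111101
11001111001
10111110111
10111100110
10111011101
10110011001
count of 1: 6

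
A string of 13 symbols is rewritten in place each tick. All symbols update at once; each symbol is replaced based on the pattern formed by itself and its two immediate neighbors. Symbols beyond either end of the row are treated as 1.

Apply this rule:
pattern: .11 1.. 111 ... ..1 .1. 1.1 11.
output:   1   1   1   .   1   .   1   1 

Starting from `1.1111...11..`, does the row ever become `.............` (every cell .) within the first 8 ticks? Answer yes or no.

1111111.11111
1111111111111
1111111111111  (fixed point — unchanged through tick 8)
tick 8 is 1111111111111, still not uniform .

no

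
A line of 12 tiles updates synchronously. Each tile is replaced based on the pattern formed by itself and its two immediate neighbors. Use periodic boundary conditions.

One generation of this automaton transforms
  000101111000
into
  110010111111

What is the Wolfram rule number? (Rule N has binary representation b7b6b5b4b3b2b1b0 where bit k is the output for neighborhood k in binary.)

position 6: 111 → 1  (bit 7 = 1)
position 8: 110 → 1  (bit 6 = 1)
position 4: 101 → 1  (bit 5 = 1)
position 9: 100 → 1  (bit 4 = 1)
position 5: 011 → 0  (bit 3 = 0)
position 3: 010 → 0  (bit 2 = 0)
position 2: 001 → 0  (bit 1 = 0)
position 0: 000 → 1  (bit 0 = 1)
bits b7..b0 = 11110001 = 241

241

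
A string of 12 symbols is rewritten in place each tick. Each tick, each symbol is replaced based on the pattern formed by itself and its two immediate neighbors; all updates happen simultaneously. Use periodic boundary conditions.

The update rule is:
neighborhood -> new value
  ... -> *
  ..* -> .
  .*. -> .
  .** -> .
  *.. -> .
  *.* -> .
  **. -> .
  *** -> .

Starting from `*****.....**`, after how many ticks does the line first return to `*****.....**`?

2

......***...
*****.....**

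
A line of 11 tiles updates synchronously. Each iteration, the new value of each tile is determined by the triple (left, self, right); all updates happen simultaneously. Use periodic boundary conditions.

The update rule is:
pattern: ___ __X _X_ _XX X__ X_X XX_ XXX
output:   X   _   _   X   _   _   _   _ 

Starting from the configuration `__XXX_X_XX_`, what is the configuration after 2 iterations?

____XXX____

iteration 1: X_X_____X__
iteration 2: ____XXX____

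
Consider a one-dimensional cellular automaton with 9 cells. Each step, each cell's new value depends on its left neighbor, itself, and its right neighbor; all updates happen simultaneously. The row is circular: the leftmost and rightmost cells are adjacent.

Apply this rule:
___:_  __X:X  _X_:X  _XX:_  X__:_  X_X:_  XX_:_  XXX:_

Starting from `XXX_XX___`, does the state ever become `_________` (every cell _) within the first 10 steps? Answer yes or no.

step 1: ________X
step 2: _______XX
step 3: ______X__
step 4: _____XX__
step 5: ____X____
step 6: ___XX____
step 7: __X______
step 8: _XX______
step 9: X________
step 10: X_______X
step 10 is X_______X, still not uniform _

no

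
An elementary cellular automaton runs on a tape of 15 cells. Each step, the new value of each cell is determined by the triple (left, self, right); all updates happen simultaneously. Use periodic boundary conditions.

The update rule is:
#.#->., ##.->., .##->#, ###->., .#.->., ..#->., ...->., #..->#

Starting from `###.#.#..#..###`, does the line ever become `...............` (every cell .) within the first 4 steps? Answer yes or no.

.......#..#.#..
........#....#.
.........#....#
#.........#....
step 4 is #.........#...., still not uniform .

no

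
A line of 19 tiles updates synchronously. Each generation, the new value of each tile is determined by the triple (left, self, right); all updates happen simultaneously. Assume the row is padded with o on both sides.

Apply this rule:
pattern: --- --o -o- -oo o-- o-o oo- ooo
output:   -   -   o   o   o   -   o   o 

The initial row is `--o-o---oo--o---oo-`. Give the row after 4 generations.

o-o-oo--ooo-oo--oo-
o-o-ooo-ooo-ooo-oo-
o-o-ooo-ooo-ooo-oo-  (fixed point — unchanged through generation 4)

o-o-ooo-ooo-ooo-oo-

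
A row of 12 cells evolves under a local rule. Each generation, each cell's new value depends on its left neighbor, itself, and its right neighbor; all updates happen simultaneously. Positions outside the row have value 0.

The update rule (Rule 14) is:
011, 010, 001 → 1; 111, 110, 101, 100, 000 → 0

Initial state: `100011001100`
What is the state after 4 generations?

101011000000

generation 1: 100110011000
generation 2: 101100110000
generation 3: 101001100000
generation 4: 101011000000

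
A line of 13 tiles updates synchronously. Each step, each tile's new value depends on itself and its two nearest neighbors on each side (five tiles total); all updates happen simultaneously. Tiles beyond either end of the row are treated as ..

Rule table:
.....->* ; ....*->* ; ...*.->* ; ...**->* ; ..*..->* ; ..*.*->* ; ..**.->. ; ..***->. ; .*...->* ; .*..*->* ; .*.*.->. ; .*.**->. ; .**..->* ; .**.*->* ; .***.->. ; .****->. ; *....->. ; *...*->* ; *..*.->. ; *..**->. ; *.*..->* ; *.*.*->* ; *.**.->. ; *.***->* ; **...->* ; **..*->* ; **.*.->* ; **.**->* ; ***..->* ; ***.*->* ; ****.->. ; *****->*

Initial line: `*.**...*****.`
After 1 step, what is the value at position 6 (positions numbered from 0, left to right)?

*

step 1: *..****..*.**
position 6 holds *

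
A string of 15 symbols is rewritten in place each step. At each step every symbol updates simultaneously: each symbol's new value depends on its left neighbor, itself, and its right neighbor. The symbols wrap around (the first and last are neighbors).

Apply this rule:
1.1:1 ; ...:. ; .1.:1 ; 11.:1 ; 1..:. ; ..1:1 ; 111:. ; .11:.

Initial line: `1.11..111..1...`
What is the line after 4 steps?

1...1.1.1....11

11.1.1..1.11..1
.11111.111.1.1.
1....11..11111.
1...1.1.1....11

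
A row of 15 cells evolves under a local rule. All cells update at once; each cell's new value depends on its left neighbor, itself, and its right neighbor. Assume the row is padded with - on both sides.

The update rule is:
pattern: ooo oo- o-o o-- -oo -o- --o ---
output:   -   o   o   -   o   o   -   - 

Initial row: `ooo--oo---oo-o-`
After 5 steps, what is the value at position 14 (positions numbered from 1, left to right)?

step 1: o-o--oo---oooo-
step 2: ooo--oo---o--o-
step 3: o-o--oo---o--o-
step 4: ooo--oo---o--o-  (repeats step 2; period 2)
step 5: o-o--oo---o--o-
position 14 holds o

o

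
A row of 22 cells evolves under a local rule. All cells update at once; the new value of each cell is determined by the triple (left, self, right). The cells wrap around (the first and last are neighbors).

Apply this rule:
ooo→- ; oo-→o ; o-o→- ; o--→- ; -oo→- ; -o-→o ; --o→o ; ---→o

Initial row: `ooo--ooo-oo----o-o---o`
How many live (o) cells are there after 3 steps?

--o-o--o--o-oooo-o-oo-
ooo-o-oo-oo----o-o--o-
--o-o--o--o-oooo-o-oo-
count of o: 11

11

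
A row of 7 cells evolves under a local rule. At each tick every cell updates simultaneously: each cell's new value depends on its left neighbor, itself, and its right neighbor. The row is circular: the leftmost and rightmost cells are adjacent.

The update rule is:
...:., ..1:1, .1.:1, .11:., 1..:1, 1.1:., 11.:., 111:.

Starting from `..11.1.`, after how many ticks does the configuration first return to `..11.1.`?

7

tick 1: .1...11
tick 2: .11.1..
tick 3: 1...11.
tick 4: 11.1...
tick 5: ...11.1
tick 6: 1.1...1
tick 7: ..11.1.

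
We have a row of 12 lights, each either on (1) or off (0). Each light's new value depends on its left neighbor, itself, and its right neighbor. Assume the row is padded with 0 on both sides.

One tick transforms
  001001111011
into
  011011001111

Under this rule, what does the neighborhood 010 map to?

At position 2 the neighborhood is 010; the next row has 1 there.

1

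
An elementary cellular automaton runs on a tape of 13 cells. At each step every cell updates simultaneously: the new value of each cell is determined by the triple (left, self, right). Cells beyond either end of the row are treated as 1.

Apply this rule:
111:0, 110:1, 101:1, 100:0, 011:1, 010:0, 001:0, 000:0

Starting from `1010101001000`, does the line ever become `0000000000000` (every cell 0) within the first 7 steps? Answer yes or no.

step 1: 1101010000000
step 2: 0110100000000
step 3: 1111000000000
step 4: 0001000000000
step 5: 0000000000000
all cells are 0 at step 5

yes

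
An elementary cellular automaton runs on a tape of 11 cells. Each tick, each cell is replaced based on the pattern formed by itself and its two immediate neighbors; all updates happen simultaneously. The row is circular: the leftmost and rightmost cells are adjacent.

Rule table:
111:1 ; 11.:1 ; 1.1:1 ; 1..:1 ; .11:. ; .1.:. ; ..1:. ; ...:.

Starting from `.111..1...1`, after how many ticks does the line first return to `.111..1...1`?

11

1.111..1...
.1.111..1..
..1.111..1.
...1.111..1
1...1.111..
.1...1.111.
..1...1.111
1..1...1.11
11..1...1.1
111..1...1.
.111..1...1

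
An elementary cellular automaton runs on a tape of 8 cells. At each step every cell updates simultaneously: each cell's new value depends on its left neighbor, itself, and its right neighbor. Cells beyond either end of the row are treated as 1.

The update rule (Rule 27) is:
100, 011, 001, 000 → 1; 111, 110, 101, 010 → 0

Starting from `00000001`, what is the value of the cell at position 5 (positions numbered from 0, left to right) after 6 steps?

0

step 1: 11111111
step 2: 00000000
step 3: 11111111  (repeats step 1; period 2)
step 6: 00000000
position 5 holds 0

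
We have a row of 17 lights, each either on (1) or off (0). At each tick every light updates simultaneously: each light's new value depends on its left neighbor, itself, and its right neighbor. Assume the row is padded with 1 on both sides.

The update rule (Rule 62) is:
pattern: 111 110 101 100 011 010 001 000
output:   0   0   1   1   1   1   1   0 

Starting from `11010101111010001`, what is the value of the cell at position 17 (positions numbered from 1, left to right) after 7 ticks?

00111111000111011
11100000101100110
00010001111011101
10111011000110011
01100110101101110
11011101111011001
00110011000110111
position 17 holds 1

1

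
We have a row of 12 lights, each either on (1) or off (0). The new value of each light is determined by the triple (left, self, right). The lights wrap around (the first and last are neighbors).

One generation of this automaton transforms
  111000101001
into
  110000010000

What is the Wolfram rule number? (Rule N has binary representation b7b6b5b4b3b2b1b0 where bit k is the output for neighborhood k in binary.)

160

position 0: 111 → 1  (bit 7 = 1)
position 2: 110 → 0  (bit 6 = 0)
position 7: 101 → 1  (bit 5 = 1)
position 3: 100 → 0  (bit 4 = 0)
position 11: 011 → 0  (bit 3 = 0)
position 6: 010 → 0  (bit 2 = 0)
position 5: 001 → 0  (bit 1 = 0)
position 4: 000 → 0  (bit 0 = 0)
bits b7..b0 = 10100000 = 160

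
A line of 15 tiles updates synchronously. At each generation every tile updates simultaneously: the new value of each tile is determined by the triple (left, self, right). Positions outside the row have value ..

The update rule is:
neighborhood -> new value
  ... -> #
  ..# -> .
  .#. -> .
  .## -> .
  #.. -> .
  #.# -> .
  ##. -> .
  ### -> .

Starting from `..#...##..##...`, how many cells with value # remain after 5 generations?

4

generation 1: #...#........##
generation 2: ..#...######...
generation 3: #...#........##  (repeats generation 1; period 2)
generation 5: #...#........##
count of #: 4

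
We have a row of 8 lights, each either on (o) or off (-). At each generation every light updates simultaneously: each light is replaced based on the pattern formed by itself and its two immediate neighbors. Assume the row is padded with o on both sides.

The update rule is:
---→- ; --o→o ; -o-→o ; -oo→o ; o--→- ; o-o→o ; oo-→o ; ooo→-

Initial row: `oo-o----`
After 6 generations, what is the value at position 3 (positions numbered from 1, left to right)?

generation 1: -ooo---o
generation 2: oo-o--oo
generation 3: -ooo-oo-
generation 4: oo-ooooo
generation 5: -ooo----
generation 6: oo-o---o
position 3 holds -

-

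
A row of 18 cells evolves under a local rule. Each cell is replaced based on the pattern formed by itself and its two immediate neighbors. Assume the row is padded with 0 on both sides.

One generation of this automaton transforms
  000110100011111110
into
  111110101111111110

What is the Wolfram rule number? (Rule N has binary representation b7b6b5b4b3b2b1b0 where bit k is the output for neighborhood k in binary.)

207

position 11: 111 → 1  (bit 7 = 1)
position 4: 110 → 1  (bit 6 = 1)
position 5: 101 → 0  (bit 5 = 0)
position 7: 100 → 0  (bit 4 = 0)
position 3: 011 → 1  (bit 3 = 1)
position 6: 010 → 1  (bit 2 = 1)
position 2: 001 → 1  (bit 1 = 1)
position 0: 000 → 1  (bit 0 = 1)
bits b7..b0 = 11001111 = 207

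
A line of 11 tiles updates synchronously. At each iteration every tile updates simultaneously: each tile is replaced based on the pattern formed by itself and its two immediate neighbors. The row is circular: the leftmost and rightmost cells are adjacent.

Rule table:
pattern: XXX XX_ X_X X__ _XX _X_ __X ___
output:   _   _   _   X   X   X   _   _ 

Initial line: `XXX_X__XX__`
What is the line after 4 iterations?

X___XX_X_X_
XX__X__X_X_
X_X_XX_X_X_
X_X_X__X_X_

X_X_X__X_X_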